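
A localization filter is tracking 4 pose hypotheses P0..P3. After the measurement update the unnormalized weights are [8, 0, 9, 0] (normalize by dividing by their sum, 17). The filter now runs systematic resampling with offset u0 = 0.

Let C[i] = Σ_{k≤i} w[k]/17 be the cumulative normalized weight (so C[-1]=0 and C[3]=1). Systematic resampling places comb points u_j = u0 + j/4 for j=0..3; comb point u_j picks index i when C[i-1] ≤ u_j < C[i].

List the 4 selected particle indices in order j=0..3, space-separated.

0 0 2 2

C = [8/17, 8/17, 1, 1]
j=0: u_0=0 ∈ [0, 8/17) → index 0
j=1: u_1=1/4 ∈ [0, 8/17) → index 0
j=2: u_2=1/2 ∈ [8/17, 1) → index 2
j=3: u_3=3/4 ∈ [8/17, 1) → index 2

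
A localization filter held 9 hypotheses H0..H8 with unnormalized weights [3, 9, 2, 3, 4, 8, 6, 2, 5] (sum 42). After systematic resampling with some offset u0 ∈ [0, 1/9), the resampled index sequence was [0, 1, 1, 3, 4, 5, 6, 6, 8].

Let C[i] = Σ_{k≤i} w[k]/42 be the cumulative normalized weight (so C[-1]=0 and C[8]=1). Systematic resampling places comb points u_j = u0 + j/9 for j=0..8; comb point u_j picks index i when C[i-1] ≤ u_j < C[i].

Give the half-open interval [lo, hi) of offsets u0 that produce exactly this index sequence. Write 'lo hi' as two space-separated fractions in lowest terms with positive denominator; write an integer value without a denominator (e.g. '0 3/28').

C = [1/14, 2/7, 1/3, 17/42, 1/2, 29/42, 5/6, 37/42, 1]
j=0 picked index 0: u0 ∈ [0, 1/14)
j=1 picked index 1: u0 ∈ [-5/126, 11/63)
j=2 picked index 1: u0 ∈ [-19/126, 4/63)
j=3 picked index 3: u0 ∈ [0, 1/14)
j=4 picked index 4: u0 ∈ [-5/126, 1/18)
j=5 picked index 5: u0 ∈ [-1/18, 17/126)
j=6 picked index 6: u0 ∈ [1/42, 1/6)
j=7 picked index 6: u0 ∈ [-11/126, 1/18)
j=8 picked index 8: u0 ∈ [-1/126, 1/9)
intersection: [1/42, 1/18)

1/42 1/18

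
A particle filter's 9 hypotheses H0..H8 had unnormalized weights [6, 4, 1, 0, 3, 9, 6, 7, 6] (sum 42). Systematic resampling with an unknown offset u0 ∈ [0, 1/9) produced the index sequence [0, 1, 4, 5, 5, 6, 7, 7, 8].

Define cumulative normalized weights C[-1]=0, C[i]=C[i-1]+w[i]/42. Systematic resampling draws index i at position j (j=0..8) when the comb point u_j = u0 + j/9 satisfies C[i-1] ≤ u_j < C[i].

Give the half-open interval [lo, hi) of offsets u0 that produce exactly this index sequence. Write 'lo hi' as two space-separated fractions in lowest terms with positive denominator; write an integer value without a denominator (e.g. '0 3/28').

5/126 5/63

C = [1/7, 5/21, 11/42, 11/42, 1/3, 23/42, 29/42, 6/7, 1]
j=0 picked index 0: u0 ∈ [0, 1/7)
j=1 picked index 1: u0 ∈ [2/63, 8/63)
j=2 picked index 4: u0 ∈ [5/126, 1/9)
j=3 picked index 5: u0 ∈ [0, 3/14)
j=4 picked index 5: u0 ∈ [-1/9, 13/126)
j=5 picked index 6: u0 ∈ [-1/126, 17/126)
j=6 picked index 7: u0 ∈ [1/42, 4/21)
j=7 picked index 7: u0 ∈ [-11/126, 5/63)
j=8 picked index 8: u0 ∈ [-2/63, 1/9)
intersection: [5/126, 5/63)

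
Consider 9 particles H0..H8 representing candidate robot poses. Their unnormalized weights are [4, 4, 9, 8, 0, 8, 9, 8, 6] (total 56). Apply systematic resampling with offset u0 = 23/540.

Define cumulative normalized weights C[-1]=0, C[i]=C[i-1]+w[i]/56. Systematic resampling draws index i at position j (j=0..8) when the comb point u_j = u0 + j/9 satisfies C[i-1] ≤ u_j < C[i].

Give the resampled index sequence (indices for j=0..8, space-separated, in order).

0 2 2 3 5 6 6 7 8

C = [1/14, 1/7, 17/56, 25/56, 25/56, 33/56, 3/4, 25/28, 1]
j=0: u_0=23/540 ∈ [0, 1/14) → index 0
j=1: u_1=83/540 ∈ [1/7, 17/56) → index 2
j=2: u_2=143/540 ∈ [1/7, 17/56) → index 2
j=3: u_3=203/540 ∈ [17/56, 25/56) → index 3
j=4: u_4=263/540 ∈ [25/56, 33/56) → index 5
j=5: u_5=323/540 ∈ [33/56, 3/4) → index 6
j=6: u_6=383/540 ∈ [33/56, 3/4) → index 6
j=7: u_7=443/540 ∈ [3/4, 25/28) → index 7
j=8: u_8=503/540 ∈ [25/28, 1) → index 8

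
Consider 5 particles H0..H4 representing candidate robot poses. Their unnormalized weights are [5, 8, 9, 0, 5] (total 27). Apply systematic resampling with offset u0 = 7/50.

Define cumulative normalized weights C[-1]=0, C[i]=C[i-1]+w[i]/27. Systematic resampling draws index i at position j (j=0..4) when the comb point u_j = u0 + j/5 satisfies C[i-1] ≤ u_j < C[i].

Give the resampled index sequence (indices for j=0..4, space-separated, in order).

C = [5/27, 13/27, 22/27, 22/27, 1]
j=0: u_0=7/50 ∈ [0, 5/27) → index 0
j=1: u_1=17/50 ∈ [5/27, 13/27) → index 1
j=2: u_2=27/50 ∈ [13/27, 22/27) → index 2
j=3: u_3=37/50 ∈ [13/27, 22/27) → index 2
j=4: u_4=47/50 ∈ [22/27, 1) → index 4

0 1 2 2 4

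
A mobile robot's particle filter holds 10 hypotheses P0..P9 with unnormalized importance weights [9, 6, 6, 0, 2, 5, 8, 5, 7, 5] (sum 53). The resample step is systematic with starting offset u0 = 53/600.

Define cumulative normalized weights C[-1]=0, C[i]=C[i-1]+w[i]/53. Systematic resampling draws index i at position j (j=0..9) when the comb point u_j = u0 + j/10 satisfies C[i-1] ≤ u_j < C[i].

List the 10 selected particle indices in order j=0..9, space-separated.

C = [9/53, 15/53, 21/53, 21/53, 23/53, 28/53, 36/53, 41/53, 48/53, 1]
j=0: u_0=53/600 ∈ [0, 9/53) → index 0
j=1: u_1=113/600 ∈ [9/53, 15/53) → index 1
j=2: u_2=173/600 ∈ [15/53, 21/53) → index 2
j=3: u_3=233/600 ∈ [15/53, 21/53) → index 2
j=4: u_4=293/600 ∈ [23/53, 28/53) → index 5
j=5: u_5=353/600 ∈ [28/53, 36/53) → index 6
j=6: u_6=413/600 ∈ [36/53, 41/53) → index 7
j=7: u_7=473/600 ∈ [41/53, 48/53) → index 8
j=8: u_8=533/600 ∈ [41/53, 48/53) → index 8
j=9: u_9=593/600 ∈ [48/53, 1) → index 9

0 1 2 2 5 6 7 8 8 9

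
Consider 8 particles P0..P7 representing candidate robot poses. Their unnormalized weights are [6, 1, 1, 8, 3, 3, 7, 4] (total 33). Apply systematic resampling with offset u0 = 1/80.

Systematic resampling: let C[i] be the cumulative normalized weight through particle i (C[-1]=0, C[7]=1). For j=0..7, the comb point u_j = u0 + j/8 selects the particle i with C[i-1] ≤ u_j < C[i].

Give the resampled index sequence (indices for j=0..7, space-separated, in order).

C = [2/11, 7/33, 8/33, 16/33, 19/33, 2/3, 29/33, 1]
j=0: u_0=1/80 ∈ [0, 2/11) → index 0
j=1: u_1=11/80 ∈ [0, 2/11) → index 0
j=2: u_2=21/80 ∈ [8/33, 16/33) → index 3
j=3: u_3=31/80 ∈ [8/33, 16/33) → index 3
j=4: u_4=41/80 ∈ [16/33, 19/33) → index 4
j=5: u_5=51/80 ∈ [19/33, 2/3) → index 5
j=6: u_6=61/80 ∈ [2/3, 29/33) → index 6
j=7: u_7=71/80 ∈ [29/33, 1) → index 7

0 0 3 3 4 5 6 7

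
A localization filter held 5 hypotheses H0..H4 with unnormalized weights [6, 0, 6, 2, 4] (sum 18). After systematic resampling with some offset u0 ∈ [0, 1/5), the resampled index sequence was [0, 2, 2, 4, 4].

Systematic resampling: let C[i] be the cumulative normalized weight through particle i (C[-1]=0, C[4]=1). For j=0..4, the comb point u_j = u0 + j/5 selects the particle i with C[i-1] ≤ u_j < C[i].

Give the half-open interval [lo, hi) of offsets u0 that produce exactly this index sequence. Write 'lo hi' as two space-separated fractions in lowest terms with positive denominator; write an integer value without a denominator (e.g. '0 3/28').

8/45 1/5

C = [1/3, 1/3, 2/3, 7/9, 1]
j=0 picked index 0: u0 ∈ [0, 1/3)
j=1 picked index 2: u0 ∈ [2/15, 7/15)
j=2 picked index 2: u0 ∈ [-1/15, 4/15)
j=3 picked index 4: u0 ∈ [8/45, 2/5)
j=4 picked index 4: u0 ∈ [-1/45, 1/5)
intersection: [8/45, 1/5)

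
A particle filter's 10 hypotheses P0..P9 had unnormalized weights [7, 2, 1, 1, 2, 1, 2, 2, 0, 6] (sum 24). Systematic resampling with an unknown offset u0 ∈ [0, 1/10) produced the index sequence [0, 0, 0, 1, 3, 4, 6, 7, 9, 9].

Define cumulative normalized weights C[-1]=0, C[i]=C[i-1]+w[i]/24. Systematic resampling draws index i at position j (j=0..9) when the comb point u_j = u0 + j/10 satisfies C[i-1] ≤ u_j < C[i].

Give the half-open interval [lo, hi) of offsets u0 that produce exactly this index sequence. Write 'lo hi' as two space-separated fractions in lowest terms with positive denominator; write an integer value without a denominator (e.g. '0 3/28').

C = [7/24, 3/8, 5/12, 11/24, 13/24, 7/12, 2/3, 3/4, 3/4, 1]
j=0 picked index 0: u0 ∈ [0, 7/24)
j=1 picked index 0: u0 ∈ [-1/10, 23/120)
j=2 picked index 0: u0 ∈ [-1/5, 11/120)
j=3 picked index 1: u0 ∈ [-1/120, 3/40)
j=4 picked index 3: u0 ∈ [1/60, 7/120)
j=5 picked index 4: u0 ∈ [-1/24, 1/24)
j=6 picked index 6: u0 ∈ [-1/60, 1/15)
j=7 picked index 7: u0 ∈ [-1/30, 1/20)
j=8 picked index 9: u0 ∈ [-1/20, 1/5)
j=9 picked index 9: u0 ∈ [-3/20, 1/10)
intersection: [1/60, 1/24)

1/60 1/24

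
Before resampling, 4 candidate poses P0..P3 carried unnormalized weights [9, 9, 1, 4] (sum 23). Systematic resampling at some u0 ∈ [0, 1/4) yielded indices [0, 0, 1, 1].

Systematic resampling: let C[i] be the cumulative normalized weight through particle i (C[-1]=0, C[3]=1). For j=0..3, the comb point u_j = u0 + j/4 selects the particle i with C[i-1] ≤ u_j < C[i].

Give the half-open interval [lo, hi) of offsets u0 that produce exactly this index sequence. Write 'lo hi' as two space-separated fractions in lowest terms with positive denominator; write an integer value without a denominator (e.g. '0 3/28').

C = [9/23, 18/23, 19/23, 1]
j=0 picked index 0: u0 ∈ [0, 9/23)
j=1 picked index 0: u0 ∈ [-1/4, 13/92)
j=2 picked index 1: u0 ∈ [-5/46, 13/46)
j=3 picked index 1: u0 ∈ [-33/92, 3/92)
intersection: [0, 3/92)

0 3/92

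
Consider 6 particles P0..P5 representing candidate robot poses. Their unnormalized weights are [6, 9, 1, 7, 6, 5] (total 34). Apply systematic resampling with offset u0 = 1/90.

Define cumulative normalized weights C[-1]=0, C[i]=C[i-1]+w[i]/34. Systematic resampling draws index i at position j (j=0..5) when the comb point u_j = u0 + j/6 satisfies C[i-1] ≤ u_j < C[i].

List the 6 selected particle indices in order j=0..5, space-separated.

0 1 1 3 4 4

C = [3/17, 15/34, 8/17, 23/34, 29/34, 1]
j=0: u_0=1/90 ∈ [0, 3/17) → index 0
j=1: u_1=8/45 ∈ [3/17, 15/34) → index 1
j=2: u_2=31/90 ∈ [3/17, 15/34) → index 1
j=3: u_3=23/45 ∈ [8/17, 23/34) → index 3
j=4: u_4=61/90 ∈ [23/34, 29/34) → index 4
j=5: u_5=38/45 ∈ [23/34, 29/34) → index 4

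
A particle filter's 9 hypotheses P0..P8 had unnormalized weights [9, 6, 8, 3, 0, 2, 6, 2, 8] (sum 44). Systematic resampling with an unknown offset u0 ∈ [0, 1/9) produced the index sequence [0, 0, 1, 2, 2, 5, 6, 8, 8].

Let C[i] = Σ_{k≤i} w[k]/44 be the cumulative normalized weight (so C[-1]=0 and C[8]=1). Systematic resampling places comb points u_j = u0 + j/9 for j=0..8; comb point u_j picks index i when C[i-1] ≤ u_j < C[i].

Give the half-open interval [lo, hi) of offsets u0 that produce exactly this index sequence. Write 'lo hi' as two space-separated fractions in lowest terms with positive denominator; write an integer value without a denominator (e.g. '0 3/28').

C = [9/44, 15/44, 23/44, 13/22, 13/22, 7/11, 17/22, 9/11, 1]
j=0 picked index 0: u0 ∈ [0, 9/44)
j=1 picked index 0: u0 ∈ [-1/9, 37/396)
j=2 picked index 1: u0 ∈ [-7/396, 47/396)
j=3 picked index 2: u0 ∈ [1/132, 25/132)
j=4 picked index 2: u0 ∈ [-41/396, 31/396)
j=5 picked index 5: u0 ∈ [7/198, 8/99)
j=6 picked index 6: u0 ∈ [-1/33, 7/66)
j=7 picked index 8: u0 ∈ [4/99, 2/9)
j=8 picked index 8: u0 ∈ [-7/99, 1/9)
intersection: [4/99, 31/396)

4/99 31/396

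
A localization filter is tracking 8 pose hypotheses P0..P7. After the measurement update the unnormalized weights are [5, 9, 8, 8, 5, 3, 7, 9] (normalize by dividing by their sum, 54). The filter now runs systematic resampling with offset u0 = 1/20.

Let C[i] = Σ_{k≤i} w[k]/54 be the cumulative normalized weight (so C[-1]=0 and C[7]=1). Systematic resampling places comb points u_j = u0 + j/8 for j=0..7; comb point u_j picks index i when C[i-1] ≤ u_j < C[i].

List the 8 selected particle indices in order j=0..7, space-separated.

C = [5/54, 7/27, 11/27, 5/9, 35/54, 19/27, 5/6, 1]
j=0: u_0=1/20 ∈ [0, 5/54) → index 0
j=1: u_1=7/40 ∈ [5/54, 7/27) → index 1
j=2: u_2=3/10 ∈ [7/27, 11/27) → index 2
j=3: u_3=17/40 ∈ [11/27, 5/9) → index 3
j=4: u_4=11/20 ∈ [11/27, 5/9) → index 3
j=5: u_5=27/40 ∈ [35/54, 19/27) → index 5
j=6: u_6=4/5 ∈ [19/27, 5/6) → index 6
j=7: u_7=37/40 ∈ [5/6, 1) → index 7

0 1 2 3 3 5 6 7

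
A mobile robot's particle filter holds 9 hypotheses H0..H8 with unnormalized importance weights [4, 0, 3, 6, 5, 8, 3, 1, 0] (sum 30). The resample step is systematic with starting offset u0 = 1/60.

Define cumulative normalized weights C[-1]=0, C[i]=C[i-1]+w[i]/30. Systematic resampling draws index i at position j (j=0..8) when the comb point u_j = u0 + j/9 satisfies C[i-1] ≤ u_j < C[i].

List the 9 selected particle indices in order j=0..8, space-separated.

0 0 3 3 4 4 5 5 6

C = [2/15, 2/15, 7/30, 13/30, 3/5, 13/15, 29/30, 1, 1]
j=0: u_0=1/60 ∈ [0, 2/15) → index 0
j=1: u_1=23/180 ∈ [0, 2/15) → index 0
j=2: u_2=43/180 ∈ [7/30, 13/30) → index 3
j=3: u_3=7/20 ∈ [7/30, 13/30) → index 3
j=4: u_4=83/180 ∈ [13/30, 3/5) → index 4
j=5: u_5=103/180 ∈ [13/30, 3/5) → index 4
j=6: u_6=41/60 ∈ [3/5, 13/15) → index 5
j=7: u_7=143/180 ∈ [3/5, 13/15) → index 5
j=8: u_8=163/180 ∈ [13/15, 29/30) → index 6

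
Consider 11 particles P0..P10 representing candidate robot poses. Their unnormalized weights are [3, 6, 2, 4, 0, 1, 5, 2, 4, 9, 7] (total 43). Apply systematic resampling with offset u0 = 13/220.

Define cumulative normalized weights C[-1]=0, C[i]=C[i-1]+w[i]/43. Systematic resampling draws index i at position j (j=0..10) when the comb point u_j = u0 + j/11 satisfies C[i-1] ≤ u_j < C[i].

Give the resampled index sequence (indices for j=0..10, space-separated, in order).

C = [3/43, 9/43, 11/43, 15/43, 15/43, 16/43, 21/43, 23/43, 27/43, 36/43, 1]
j=0: u_0=13/220 ∈ [0, 3/43) → index 0
j=1: u_1=3/20 ∈ [3/43, 9/43) → index 1
j=2: u_2=53/220 ∈ [9/43, 11/43) → index 2
j=3: u_3=73/220 ∈ [11/43, 15/43) → index 3
j=4: u_4=93/220 ∈ [16/43, 21/43) → index 6
j=5: u_5=113/220 ∈ [21/43, 23/43) → index 7
j=6: u_6=133/220 ∈ [23/43, 27/43) → index 8
j=7: u_7=153/220 ∈ [27/43, 36/43) → index 9
j=8: u_8=173/220 ∈ [27/43, 36/43) → index 9
j=9: u_9=193/220 ∈ [36/43, 1) → index 10
j=10: u_10=213/220 ∈ [36/43, 1) → index 10

0 1 2 3 6 7 8 9 9 10 10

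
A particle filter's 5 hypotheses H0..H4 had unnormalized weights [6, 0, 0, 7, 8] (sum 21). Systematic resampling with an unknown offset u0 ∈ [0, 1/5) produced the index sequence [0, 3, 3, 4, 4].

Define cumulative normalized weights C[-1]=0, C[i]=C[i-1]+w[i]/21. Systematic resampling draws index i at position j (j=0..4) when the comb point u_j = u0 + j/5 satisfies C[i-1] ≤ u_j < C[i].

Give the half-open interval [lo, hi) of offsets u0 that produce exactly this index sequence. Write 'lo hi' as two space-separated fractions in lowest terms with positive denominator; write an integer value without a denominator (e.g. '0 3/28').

C = [2/7, 2/7, 2/7, 13/21, 1]
j=0 picked index 0: u0 ∈ [0, 2/7)
j=1 picked index 3: u0 ∈ [3/35, 44/105)
j=2 picked index 3: u0 ∈ [-4/35, 23/105)
j=3 picked index 4: u0 ∈ [2/105, 2/5)
j=4 picked index 4: u0 ∈ [-19/105, 1/5)
intersection: [3/35, 1/5)

3/35 1/5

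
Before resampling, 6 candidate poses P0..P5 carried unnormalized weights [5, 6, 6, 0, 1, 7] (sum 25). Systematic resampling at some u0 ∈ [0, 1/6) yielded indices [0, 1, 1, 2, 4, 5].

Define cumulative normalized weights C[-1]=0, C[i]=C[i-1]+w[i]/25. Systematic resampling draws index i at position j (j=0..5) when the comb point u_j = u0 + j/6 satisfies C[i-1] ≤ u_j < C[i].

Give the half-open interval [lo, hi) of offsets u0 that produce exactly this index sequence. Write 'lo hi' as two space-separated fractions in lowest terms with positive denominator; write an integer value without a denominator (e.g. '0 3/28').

1/30 4/75

C = [1/5, 11/25, 17/25, 17/25, 18/25, 1]
j=0 picked index 0: u0 ∈ [0, 1/5)
j=1 picked index 1: u0 ∈ [1/30, 41/150)
j=2 picked index 1: u0 ∈ [-2/15, 8/75)
j=3 picked index 2: u0 ∈ [-3/50, 9/50)
j=4 picked index 4: u0 ∈ [1/75, 4/75)
j=5 picked index 5: u0 ∈ [-17/150, 1/6)
intersection: [1/30, 4/75)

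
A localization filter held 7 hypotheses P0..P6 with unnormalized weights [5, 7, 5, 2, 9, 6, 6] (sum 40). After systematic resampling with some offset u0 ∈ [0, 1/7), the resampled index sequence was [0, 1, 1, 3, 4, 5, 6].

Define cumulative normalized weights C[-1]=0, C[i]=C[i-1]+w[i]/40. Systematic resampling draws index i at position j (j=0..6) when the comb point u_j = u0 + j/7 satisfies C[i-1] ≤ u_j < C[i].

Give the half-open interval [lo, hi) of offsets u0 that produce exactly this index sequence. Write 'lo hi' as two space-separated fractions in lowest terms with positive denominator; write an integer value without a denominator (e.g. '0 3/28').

C = [1/8, 3/10, 17/40, 19/40, 7/10, 17/20, 1]
j=0 picked index 0: u0 ∈ [0, 1/8)
j=1 picked index 1: u0 ∈ [-1/56, 11/70)
j=2 picked index 1: u0 ∈ [-9/56, 1/70)
j=3 picked index 3: u0 ∈ [-1/280, 13/280)
j=4 picked index 4: u0 ∈ [-27/280, 9/70)
j=5 picked index 5: u0 ∈ [-1/70, 19/140)
j=6 picked index 6: u0 ∈ [-1/140, 1/7)
intersection: [0, 1/70)

0 1/70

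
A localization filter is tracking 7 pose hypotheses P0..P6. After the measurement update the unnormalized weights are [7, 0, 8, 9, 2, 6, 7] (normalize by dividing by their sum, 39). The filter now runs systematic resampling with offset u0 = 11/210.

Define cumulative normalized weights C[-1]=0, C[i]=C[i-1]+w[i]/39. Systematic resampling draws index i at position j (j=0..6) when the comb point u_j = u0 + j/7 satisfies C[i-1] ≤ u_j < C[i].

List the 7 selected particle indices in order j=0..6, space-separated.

0 2 2 3 4 5 6

C = [7/39, 7/39, 5/13, 8/13, 2/3, 32/39, 1]
j=0: u_0=11/210 ∈ [0, 7/39) → index 0
j=1: u_1=41/210 ∈ [7/39, 5/13) → index 2
j=2: u_2=71/210 ∈ [7/39, 5/13) → index 2
j=3: u_3=101/210 ∈ [5/13, 8/13) → index 3
j=4: u_4=131/210 ∈ [8/13, 2/3) → index 4
j=5: u_5=23/30 ∈ [2/3, 32/39) → index 5
j=6: u_6=191/210 ∈ [32/39, 1) → index 6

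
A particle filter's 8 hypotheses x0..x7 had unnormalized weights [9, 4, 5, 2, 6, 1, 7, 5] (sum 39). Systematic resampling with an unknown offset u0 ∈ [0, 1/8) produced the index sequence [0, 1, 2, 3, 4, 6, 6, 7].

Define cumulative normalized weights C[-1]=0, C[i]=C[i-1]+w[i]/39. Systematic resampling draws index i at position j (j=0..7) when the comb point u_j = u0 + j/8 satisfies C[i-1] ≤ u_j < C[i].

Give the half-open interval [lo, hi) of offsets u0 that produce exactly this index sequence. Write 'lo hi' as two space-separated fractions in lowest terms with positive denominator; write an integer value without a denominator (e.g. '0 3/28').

C = [3/13, 1/3, 6/13, 20/39, 2/3, 9/13, 34/39, 1]
j=0 picked index 0: u0 ∈ [0, 3/13)
j=1 picked index 1: u0 ∈ [11/104, 5/24)
j=2 picked index 2: u0 ∈ [1/12, 11/52)
j=3 picked index 3: u0 ∈ [9/104, 43/312)
j=4 picked index 4: u0 ∈ [1/78, 1/6)
j=5 picked index 6: u0 ∈ [7/104, 77/312)
j=6 picked index 6: u0 ∈ [-3/52, 19/156)
j=7 picked index 7: u0 ∈ [-1/312, 1/8)
intersection: [11/104, 19/156)

11/104 19/156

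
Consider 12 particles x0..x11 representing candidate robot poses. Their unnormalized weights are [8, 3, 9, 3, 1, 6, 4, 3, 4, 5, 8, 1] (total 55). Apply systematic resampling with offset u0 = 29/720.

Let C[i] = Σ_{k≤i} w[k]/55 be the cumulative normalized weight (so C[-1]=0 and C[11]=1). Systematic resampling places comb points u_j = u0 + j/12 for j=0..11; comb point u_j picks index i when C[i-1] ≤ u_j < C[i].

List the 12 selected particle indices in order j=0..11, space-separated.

C = [8/55, 1/5, 4/11, 23/55, 24/55, 6/11, 34/55, 37/55, 41/55, 46/55, 54/55, 1]
j=0: u_0=29/720 ∈ [0, 8/55) → index 0
j=1: u_1=89/720 ∈ [0, 8/55) → index 0
j=2: u_2=149/720 ∈ [1/5, 4/11) → index 2
j=3: u_3=209/720 ∈ [1/5, 4/11) → index 2
j=4: u_4=269/720 ∈ [4/11, 23/55) → index 3
j=5: u_5=329/720 ∈ [24/55, 6/11) → index 5
j=6: u_6=389/720 ∈ [24/55, 6/11) → index 5
j=7: u_7=449/720 ∈ [34/55, 37/55) → index 7
j=8: u_8=509/720 ∈ [37/55, 41/55) → index 8
j=9: u_9=569/720 ∈ [41/55, 46/55) → index 9
j=10: u_10=629/720 ∈ [46/55, 54/55) → index 10
j=11: u_11=689/720 ∈ [46/55, 54/55) → index 10

0 0 2 2 3 5 5 7 8 9 10 10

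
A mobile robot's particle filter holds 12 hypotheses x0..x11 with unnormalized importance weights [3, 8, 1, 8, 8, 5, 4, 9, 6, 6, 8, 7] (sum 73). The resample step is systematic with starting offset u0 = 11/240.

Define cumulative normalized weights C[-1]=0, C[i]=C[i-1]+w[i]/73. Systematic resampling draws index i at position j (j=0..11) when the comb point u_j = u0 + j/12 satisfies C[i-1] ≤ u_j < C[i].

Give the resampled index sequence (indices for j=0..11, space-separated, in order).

C = [3/73, 11/73, 12/73, 20/73, 28/73, 33/73, 37/73, 46/73, 52/73, 58/73, 66/73, 1]
j=0: u_0=11/240 ∈ [3/73, 11/73) → index 1
j=1: u_1=31/240 ∈ [3/73, 11/73) → index 1
j=2: u_2=17/80 ∈ [12/73, 20/73) → index 3
j=3: u_3=71/240 ∈ [20/73, 28/73) → index 4
j=4: u_4=91/240 ∈ [20/73, 28/73) → index 4
j=5: u_5=37/80 ∈ [33/73, 37/73) → index 6
j=6: u_6=131/240 ∈ [37/73, 46/73) → index 7
j=7: u_7=151/240 ∈ [37/73, 46/73) → index 7
j=8: u_8=57/80 ∈ [52/73, 58/73) → index 9
j=9: u_9=191/240 ∈ [58/73, 66/73) → index 10
j=10: u_10=211/240 ∈ [58/73, 66/73) → index 10
j=11: u_11=77/80 ∈ [66/73, 1) → index 11

1 1 3 4 4 6 7 7 9 10 10 11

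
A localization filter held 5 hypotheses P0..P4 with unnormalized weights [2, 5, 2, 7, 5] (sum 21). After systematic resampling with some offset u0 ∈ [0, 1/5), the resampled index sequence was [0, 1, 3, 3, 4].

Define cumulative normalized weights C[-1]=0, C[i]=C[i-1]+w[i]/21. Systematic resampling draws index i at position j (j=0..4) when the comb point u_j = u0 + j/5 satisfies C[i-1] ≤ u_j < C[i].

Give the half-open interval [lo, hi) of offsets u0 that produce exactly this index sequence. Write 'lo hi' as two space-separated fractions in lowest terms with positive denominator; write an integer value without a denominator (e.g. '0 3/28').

C = [2/21, 1/3, 3/7, 16/21, 1]
j=0 picked index 0: u0 ∈ [0, 2/21)
j=1 picked index 1: u0 ∈ [-11/105, 2/15)
j=2 picked index 3: u0 ∈ [1/35, 38/105)
j=3 picked index 3: u0 ∈ [-6/35, 17/105)
j=4 picked index 4: u0 ∈ [-4/105, 1/5)
intersection: [1/35, 2/21)

1/35 2/21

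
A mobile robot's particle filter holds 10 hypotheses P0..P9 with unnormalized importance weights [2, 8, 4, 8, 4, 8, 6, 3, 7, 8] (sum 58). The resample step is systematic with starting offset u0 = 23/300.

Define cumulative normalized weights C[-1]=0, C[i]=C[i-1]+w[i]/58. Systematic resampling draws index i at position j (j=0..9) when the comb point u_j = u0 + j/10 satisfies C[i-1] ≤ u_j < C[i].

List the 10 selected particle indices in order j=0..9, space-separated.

1 2 3 3 5 5 6 8 9 9

C = [1/29, 5/29, 7/29, 11/29, 13/29, 17/29, 20/29, 43/58, 25/29, 1]
j=0: u_0=23/300 ∈ [1/29, 5/29) → index 1
j=1: u_1=53/300 ∈ [5/29, 7/29) → index 2
j=2: u_2=83/300 ∈ [7/29, 11/29) → index 3
j=3: u_3=113/300 ∈ [7/29, 11/29) → index 3
j=4: u_4=143/300 ∈ [13/29, 17/29) → index 5
j=5: u_5=173/300 ∈ [13/29, 17/29) → index 5
j=6: u_6=203/300 ∈ [17/29, 20/29) → index 6
j=7: u_7=233/300 ∈ [43/58, 25/29) → index 8
j=8: u_8=263/300 ∈ [25/29, 1) → index 9
j=9: u_9=293/300 ∈ [25/29, 1) → index 9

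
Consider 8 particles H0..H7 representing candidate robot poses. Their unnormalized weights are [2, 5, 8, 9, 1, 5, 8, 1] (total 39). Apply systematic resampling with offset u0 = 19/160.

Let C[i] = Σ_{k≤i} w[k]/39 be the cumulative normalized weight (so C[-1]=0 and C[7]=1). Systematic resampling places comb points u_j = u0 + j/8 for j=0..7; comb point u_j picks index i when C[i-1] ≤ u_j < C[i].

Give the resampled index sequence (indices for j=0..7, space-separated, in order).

1 2 2 3 4 5 6 7

C = [2/39, 7/39, 5/13, 8/13, 25/39, 10/13, 38/39, 1]
j=0: u_0=19/160 ∈ [2/39, 7/39) → index 1
j=1: u_1=39/160 ∈ [7/39, 5/13) → index 2
j=2: u_2=59/160 ∈ [7/39, 5/13) → index 2
j=3: u_3=79/160 ∈ [5/13, 8/13) → index 3
j=4: u_4=99/160 ∈ [8/13, 25/39) → index 4
j=5: u_5=119/160 ∈ [25/39, 10/13) → index 5
j=6: u_6=139/160 ∈ [10/13, 38/39) → index 6
j=7: u_7=159/160 ∈ [38/39, 1) → index 7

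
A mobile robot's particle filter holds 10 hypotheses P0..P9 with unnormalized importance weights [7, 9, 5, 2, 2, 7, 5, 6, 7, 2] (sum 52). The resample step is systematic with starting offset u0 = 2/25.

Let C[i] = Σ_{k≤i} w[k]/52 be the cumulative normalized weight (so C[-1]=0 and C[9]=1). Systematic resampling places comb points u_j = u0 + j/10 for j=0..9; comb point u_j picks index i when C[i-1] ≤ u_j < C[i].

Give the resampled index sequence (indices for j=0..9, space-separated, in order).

0 1 1 2 4 5 6 7 8 9

C = [7/52, 4/13, 21/52, 23/52, 25/52, 8/13, 37/52, 43/52, 25/26, 1]
j=0: u_0=2/25 ∈ [0, 7/52) → index 0
j=1: u_1=9/50 ∈ [7/52, 4/13) → index 1
j=2: u_2=7/25 ∈ [7/52, 4/13) → index 1
j=3: u_3=19/50 ∈ [4/13, 21/52) → index 2
j=4: u_4=12/25 ∈ [23/52, 25/52) → index 4
j=5: u_5=29/50 ∈ [25/52, 8/13) → index 5
j=6: u_6=17/25 ∈ [8/13, 37/52) → index 6
j=7: u_7=39/50 ∈ [37/52, 43/52) → index 7
j=8: u_8=22/25 ∈ [43/52, 25/26) → index 8
j=9: u_9=49/50 ∈ [25/26, 1) → index 9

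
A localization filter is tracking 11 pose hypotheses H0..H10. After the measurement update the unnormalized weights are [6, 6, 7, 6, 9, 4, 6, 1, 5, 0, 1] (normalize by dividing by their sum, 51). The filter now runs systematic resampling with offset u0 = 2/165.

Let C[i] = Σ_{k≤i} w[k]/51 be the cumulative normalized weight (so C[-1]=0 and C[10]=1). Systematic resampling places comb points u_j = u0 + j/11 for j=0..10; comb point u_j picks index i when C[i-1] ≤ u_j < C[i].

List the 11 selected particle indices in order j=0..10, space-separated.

0 0 1 2 3 3 4 4 5 6 8

C = [2/17, 4/17, 19/51, 25/51, 2/3, 38/51, 44/51, 15/17, 50/51, 50/51, 1]
j=0: u_0=2/165 ∈ [0, 2/17) → index 0
j=1: u_1=17/165 ∈ [0, 2/17) → index 0
j=2: u_2=32/165 ∈ [2/17, 4/17) → index 1
j=3: u_3=47/165 ∈ [4/17, 19/51) → index 2
j=4: u_4=62/165 ∈ [19/51, 25/51) → index 3
j=5: u_5=7/15 ∈ [19/51, 25/51) → index 3
j=6: u_6=92/165 ∈ [25/51, 2/3) → index 4
j=7: u_7=107/165 ∈ [25/51, 2/3) → index 4
j=8: u_8=122/165 ∈ [2/3, 38/51) → index 5
j=9: u_9=137/165 ∈ [38/51, 44/51) → index 6
j=10: u_10=152/165 ∈ [15/17, 50/51) → index 8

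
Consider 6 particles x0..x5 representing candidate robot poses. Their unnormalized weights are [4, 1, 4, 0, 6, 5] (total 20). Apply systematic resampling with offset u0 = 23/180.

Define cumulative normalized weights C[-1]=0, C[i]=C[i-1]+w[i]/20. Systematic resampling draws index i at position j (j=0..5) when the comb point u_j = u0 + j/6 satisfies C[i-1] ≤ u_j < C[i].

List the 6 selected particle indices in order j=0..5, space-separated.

0 2 4 4 5 5

C = [1/5, 1/4, 9/20, 9/20, 3/4, 1]
j=0: u_0=23/180 ∈ [0, 1/5) → index 0
j=1: u_1=53/180 ∈ [1/4, 9/20) → index 2
j=2: u_2=83/180 ∈ [9/20, 3/4) → index 4
j=3: u_3=113/180 ∈ [9/20, 3/4) → index 4
j=4: u_4=143/180 ∈ [3/4, 1) → index 5
j=5: u_5=173/180 ∈ [3/4, 1) → index 5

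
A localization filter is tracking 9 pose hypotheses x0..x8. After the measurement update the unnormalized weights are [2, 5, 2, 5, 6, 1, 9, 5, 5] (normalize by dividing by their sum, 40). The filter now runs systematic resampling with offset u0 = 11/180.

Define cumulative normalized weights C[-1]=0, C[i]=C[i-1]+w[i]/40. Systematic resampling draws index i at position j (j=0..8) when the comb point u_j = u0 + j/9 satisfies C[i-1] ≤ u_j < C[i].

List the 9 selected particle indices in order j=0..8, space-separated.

1 1 3 4 5 6 6 7 8

C = [1/20, 7/40, 9/40, 7/20, 1/2, 21/40, 3/4, 7/8, 1]
j=0: u_0=11/180 ∈ [1/20, 7/40) → index 1
j=1: u_1=31/180 ∈ [1/20, 7/40) → index 1
j=2: u_2=17/60 ∈ [9/40, 7/20) → index 3
j=3: u_3=71/180 ∈ [7/20, 1/2) → index 4
j=4: u_4=91/180 ∈ [1/2, 21/40) → index 5
j=5: u_5=37/60 ∈ [21/40, 3/4) → index 6
j=6: u_6=131/180 ∈ [21/40, 3/4) → index 6
j=7: u_7=151/180 ∈ [3/4, 7/8) → index 7
j=8: u_8=19/20 ∈ [7/8, 1) → index 8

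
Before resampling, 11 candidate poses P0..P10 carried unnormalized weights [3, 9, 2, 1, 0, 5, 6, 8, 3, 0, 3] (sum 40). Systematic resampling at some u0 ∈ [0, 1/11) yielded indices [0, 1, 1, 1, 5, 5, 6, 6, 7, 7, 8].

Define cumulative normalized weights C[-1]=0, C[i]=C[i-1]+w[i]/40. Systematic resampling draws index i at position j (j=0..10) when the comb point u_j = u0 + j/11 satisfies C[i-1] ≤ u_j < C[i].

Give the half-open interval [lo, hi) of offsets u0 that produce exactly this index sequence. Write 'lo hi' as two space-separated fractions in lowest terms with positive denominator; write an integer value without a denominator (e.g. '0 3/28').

1/88 3/220

C = [3/40, 3/10, 7/20, 3/8, 3/8, 1/2, 13/20, 17/20, 37/40, 37/40, 1]
j=0 picked index 0: u0 ∈ [0, 3/40)
j=1 picked index 1: u0 ∈ [-7/440, 23/110)
j=2 picked index 1: u0 ∈ [-47/440, 13/110)
j=3 picked index 1: u0 ∈ [-87/440, 3/110)
j=4 picked index 5: u0 ∈ [1/88, 3/22)
j=5 picked index 5: u0 ∈ [-7/88, 1/22)
j=6 picked index 6: u0 ∈ [-1/22, 23/220)
j=7 picked index 6: u0 ∈ [-3/22, 3/220)
j=8 picked index 7: u0 ∈ [-17/220, 27/220)
j=9 picked index 7: u0 ∈ [-37/220, 7/220)
j=10 picked index 8: u0 ∈ [-13/220, 7/440)
intersection: [1/88, 3/220)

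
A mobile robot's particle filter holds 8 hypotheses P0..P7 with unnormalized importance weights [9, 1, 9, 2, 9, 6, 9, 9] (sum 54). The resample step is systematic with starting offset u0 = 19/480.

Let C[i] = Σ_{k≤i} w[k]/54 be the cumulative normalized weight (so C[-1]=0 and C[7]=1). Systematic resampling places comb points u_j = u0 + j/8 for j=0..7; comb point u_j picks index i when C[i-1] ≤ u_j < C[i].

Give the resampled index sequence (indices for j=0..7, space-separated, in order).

C = [1/6, 5/27, 19/54, 7/18, 5/9, 2/3, 5/6, 1]
j=0: u_0=19/480 ∈ [0, 1/6) → index 0
j=1: u_1=79/480 ∈ [0, 1/6) → index 0
j=2: u_2=139/480 ∈ [5/27, 19/54) → index 2
j=3: u_3=199/480 ∈ [7/18, 5/9) → index 4
j=4: u_4=259/480 ∈ [7/18, 5/9) → index 4
j=5: u_5=319/480 ∈ [5/9, 2/3) → index 5
j=6: u_6=379/480 ∈ [2/3, 5/6) → index 6
j=7: u_7=439/480 ∈ [5/6, 1) → index 7

0 0 2 4 4 5 6 7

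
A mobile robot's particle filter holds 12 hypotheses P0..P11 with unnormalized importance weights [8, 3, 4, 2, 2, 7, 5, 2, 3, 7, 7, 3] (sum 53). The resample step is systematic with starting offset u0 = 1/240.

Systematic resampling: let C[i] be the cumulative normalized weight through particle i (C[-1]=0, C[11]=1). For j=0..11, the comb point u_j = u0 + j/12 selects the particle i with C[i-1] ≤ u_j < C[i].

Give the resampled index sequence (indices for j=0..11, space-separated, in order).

C = [8/53, 11/53, 15/53, 17/53, 19/53, 26/53, 31/53, 33/53, 36/53, 43/53, 50/53, 1]
j=0: u_0=1/240 ∈ [0, 8/53) → index 0
j=1: u_1=7/80 ∈ [0, 8/53) → index 0
j=2: u_2=41/240 ∈ [8/53, 11/53) → index 1
j=3: u_3=61/240 ∈ [11/53, 15/53) → index 2
j=4: u_4=27/80 ∈ [17/53, 19/53) → index 4
j=5: u_5=101/240 ∈ [19/53, 26/53) → index 5
j=6: u_6=121/240 ∈ [26/53, 31/53) → index 6
j=7: u_7=47/80 ∈ [31/53, 33/53) → index 7
j=8: u_8=161/240 ∈ [33/53, 36/53) → index 8
j=9: u_9=181/240 ∈ [36/53, 43/53) → index 9
j=10: u_10=67/80 ∈ [43/53, 50/53) → index 10
j=11: u_11=221/240 ∈ [43/53, 50/53) → index 10

0 0 1 2 4 5 6 7 8 9 10 10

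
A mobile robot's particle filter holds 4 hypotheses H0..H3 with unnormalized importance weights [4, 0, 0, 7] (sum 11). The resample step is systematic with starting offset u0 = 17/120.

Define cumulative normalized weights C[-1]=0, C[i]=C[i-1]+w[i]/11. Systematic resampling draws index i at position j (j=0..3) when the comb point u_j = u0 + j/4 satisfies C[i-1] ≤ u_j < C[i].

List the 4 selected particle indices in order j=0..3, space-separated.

0 3 3 3

C = [4/11, 4/11, 4/11, 1]
j=0: u_0=17/120 ∈ [0, 4/11) → index 0
j=1: u_1=47/120 ∈ [4/11, 1) → index 3
j=2: u_2=77/120 ∈ [4/11, 1) → index 3
j=3: u_3=107/120 ∈ [4/11, 1) → index 3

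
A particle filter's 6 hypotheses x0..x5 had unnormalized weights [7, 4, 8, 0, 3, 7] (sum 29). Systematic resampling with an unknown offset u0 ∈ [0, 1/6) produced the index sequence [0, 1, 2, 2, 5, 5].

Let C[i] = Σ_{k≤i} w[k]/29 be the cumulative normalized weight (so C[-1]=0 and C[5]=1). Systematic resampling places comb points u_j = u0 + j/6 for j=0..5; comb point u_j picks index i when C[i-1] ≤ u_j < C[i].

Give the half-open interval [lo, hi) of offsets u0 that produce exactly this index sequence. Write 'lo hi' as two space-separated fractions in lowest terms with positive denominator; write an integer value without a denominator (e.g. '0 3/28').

8/87 9/58

C = [7/29, 11/29, 19/29, 19/29, 22/29, 1]
j=0 picked index 0: u0 ∈ [0, 7/29)
j=1 picked index 1: u0 ∈ [13/174, 37/174)
j=2 picked index 2: u0 ∈ [4/87, 28/87)
j=3 picked index 2: u0 ∈ [-7/58, 9/58)
j=4 picked index 5: u0 ∈ [8/87, 1/3)
j=5 picked index 5: u0 ∈ [-13/174, 1/6)
intersection: [8/87, 9/58)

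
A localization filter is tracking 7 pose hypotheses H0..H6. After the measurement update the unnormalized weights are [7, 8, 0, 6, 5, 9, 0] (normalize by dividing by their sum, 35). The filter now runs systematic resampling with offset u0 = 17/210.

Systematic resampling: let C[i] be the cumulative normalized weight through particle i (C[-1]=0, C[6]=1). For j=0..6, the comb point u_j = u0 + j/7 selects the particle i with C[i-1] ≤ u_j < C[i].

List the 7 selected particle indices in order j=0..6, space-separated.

C = [1/5, 3/7, 3/7, 3/5, 26/35, 1, 1]
j=0: u_0=17/210 ∈ [0, 1/5) → index 0
j=1: u_1=47/210 ∈ [1/5, 3/7) → index 1
j=2: u_2=11/30 ∈ [1/5, 3/7) → index 1
j=3: u_3=107/210 ∈ [3/7, 3/5) → index 3
j=4: u_4=137/210 ∈ [3/5, 26/35) → index 4
j=5: u_5=167/210 ∈ [26/35, 1) → index 5
j=6: u_6=197/210 ∈ [26/35, 1) → index 5

0 1 1 3 4 5 5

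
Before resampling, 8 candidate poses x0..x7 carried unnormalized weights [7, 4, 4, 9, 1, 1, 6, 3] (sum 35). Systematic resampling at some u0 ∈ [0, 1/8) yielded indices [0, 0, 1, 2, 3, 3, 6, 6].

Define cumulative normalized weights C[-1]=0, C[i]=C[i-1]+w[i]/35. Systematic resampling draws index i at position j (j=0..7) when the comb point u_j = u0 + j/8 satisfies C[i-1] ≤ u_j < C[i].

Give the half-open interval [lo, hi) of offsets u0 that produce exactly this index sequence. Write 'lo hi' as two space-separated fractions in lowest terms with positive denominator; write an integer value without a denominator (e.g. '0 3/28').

C = [1/5, 11/35, 3/7, 24/35, 5/7, 26/35, 32/35, 1]
j=0 picked index 0: u0 ∈ [0, 1/5)
j=1 picked index 0: u0 ∈ [-1/8, 3/40)
j=2 picked index 1: u0 ∈ [-1/20, 9/140)
j=3 picked index 2: u0 ∈ [-17/280, 3/56)
j=4 picked index 3: u0 ∈ [-1/14, 13/70)
j=5 picked index 3: u0 ∈ [-11/56, 17/280)
j=6 picked index 6: u0 ∈ [-1/140, 23/140)
j=7 picked index 6: u0 ∈ [-37/280, 11/280)
intersection: [0, 11/280)

0 11/280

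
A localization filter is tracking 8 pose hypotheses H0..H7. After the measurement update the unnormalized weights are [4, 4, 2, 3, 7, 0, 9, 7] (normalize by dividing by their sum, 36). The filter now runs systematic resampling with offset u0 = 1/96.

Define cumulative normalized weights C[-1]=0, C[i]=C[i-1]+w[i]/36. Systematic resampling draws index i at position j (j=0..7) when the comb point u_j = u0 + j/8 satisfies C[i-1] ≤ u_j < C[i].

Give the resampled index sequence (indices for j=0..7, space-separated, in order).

C = [1/9, 2/9, 5/18, 13/36, 5/9, 5/9, 29/36, 1]
j=0: u_0=1/96 ∈ [0, 1/9) → index 0
j=1: u_1=13/96 ∈ [1/9, 2/9) → index 1
j=2: u_2=25/96 ∈ [2/9, 5/18) → index 2
j=3: u_3=37/96 ∈ [13/36, 5/9) → index 4
j=4: u_4=49/96 ∈ [13/36, 5/9) → index 4
j=5: u_5=61/96 ∈ [5/9, 29/36) → index 6
j=6: u_6=73/96 ∈ [5/9, 29/36) → index 6
j=7: u_7=85/96 ∈ [29/36, 1) → index 7

0 1 2 4 4 6 6 7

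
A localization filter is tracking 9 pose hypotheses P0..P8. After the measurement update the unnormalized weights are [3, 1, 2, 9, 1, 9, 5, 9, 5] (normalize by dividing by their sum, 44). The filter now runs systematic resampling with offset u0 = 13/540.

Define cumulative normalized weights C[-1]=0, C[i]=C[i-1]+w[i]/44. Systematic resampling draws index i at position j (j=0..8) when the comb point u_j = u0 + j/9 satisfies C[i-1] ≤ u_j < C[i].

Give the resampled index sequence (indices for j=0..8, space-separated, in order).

0 2 3 4 5 6 7 7 8

C = [3/44, 1/11, 3/22, 15/44, 4/11, 25/44, 15/22, 39/44, 1]
j=0: u_0=13/540 ∈ [0, 3/44) → index 0
j=1: u_1=73/540 ∈ [1/11, 3/22) → index 2
j=2: u_2=133/540 ∈ [3/22, 15/44) → index 3
j=3: u_3=193/540 ∈ [15/44, 4/11) → index 4
j=4: u_4=253/540 ∈ [4/11, 25/44) → index 5
j=5: u_5=313/540 ∈ [25/44, 15/22) → index 6
j=6: u_6=373/540 ∈ [15/22, 39/44) → index 7
j=7: u_7=433/540 ∈ [15/22, 39/44) → index 7
j=8: u_8=493/540 ∈ [39/44, 1) → index 8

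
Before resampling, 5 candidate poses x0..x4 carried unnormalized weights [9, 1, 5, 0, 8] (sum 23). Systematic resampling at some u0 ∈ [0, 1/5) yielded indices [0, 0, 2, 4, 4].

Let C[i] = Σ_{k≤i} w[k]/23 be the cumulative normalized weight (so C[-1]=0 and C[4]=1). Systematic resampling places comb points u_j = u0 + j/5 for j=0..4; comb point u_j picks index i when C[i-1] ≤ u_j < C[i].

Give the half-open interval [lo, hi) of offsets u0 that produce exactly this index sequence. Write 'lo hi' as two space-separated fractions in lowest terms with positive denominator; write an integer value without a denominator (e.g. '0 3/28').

C = [9/23, 10/23, 15/23, 15/23, 1]
j=0 picked index 0: u0 ∈ [0, 9/23)
j=1 picked index 0: u0 ∈ [-1/5, 22/115)
j=2 picked index 2: u0 ∈ [4/115, 29/115)
j=3 picked index 4: u0 ∈ [6/115, 2/5)
j=4 picked index 4: u0 ∈ [-17/115, 1/5)
intersection: [6/115, 22/115)

6/115 22/115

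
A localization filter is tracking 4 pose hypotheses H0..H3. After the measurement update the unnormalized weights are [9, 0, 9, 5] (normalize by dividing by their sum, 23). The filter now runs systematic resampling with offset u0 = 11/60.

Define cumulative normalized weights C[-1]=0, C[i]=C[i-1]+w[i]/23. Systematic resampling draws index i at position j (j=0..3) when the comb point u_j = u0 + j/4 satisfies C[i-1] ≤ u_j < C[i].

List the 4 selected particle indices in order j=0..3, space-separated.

C = [9/23, 9/23, 18/23, 1]
j=0: u_0=11/60 ∈ [0, 9/23) → index 0
j=1: u_1=13/30 ∈ [9/23, 18/23) → index 2
j=2: u_2=41/60 ∈ [9/23, 18/23) → index 2
j=3: u_3=14/15 ∈ [18/23, 1) → index 3

0 2 2 3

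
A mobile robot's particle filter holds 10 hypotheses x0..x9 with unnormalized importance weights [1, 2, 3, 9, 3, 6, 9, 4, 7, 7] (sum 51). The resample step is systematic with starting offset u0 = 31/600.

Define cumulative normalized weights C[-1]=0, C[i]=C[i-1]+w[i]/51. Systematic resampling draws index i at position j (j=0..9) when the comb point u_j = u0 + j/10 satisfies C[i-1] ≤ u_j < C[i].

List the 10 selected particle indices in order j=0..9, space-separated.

C = [1/51, 1/17, 2/17, 5/17, 6/17, 8/17, 11/17, 37/51, 44/51, 1]
j=0: u_0=31/600 ∈ [1/51, 1/17) → index 1
j=1: u_1=91/600 ∈ [2/17, 5/17) → index 3
j=2: u_2=151/600 ∈ [2/17, 5/17) → index 3
j=3: u_3=211/600 ∈ [5/17, 6/17) → index 4
j=4: u_4=271/600 ∈ [6/17, 8/17) → index 5
j=5: u_5=331/600 ∈ [8/17, 11/17) → index 6
j=6: u_6=391/600 ∈ [11/17, 37/51) → index 7
j=7: u_7=451/600 ∈ [37/51, 44/51) → index 8
j=8: u_8=511/600 ∈ [37/51, 44/51) → index 8
j=9: u_9=571/600 ∈ [44/51, 1) → index 9

1 3 3 4 5 6 7 8 8 9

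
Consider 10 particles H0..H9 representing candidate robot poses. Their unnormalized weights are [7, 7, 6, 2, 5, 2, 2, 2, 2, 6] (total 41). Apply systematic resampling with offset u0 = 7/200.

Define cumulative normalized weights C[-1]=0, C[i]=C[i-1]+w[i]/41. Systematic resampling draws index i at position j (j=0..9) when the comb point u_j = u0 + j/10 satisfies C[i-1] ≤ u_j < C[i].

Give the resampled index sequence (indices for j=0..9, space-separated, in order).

0 0 1 1 2 3 4 6 8 9

C = [7/41, 14/41, 20/41, 22/41, 27/41, 29/41, 31/41, 33/41, 35/41, 1]
j=0: u_0=7/200 ∈ [0, 7/41) → index 0
j=1: u_1=27/200 ∈ [0, 7/41) → index 0
j=2: u_2=47/200 ∈ [7/41, 14/41) → index 1
j=3: u_3=67/200 ∈ [7/41, 14/41) → index 1
j=4: u_4=87/200 ∈ [14/41, 20/41) → index 2
j=5: u_5=107/200 ∈ [20/41, 22/41) → index 3
j=6: u_6=127/200 ∈ [22/41, 27/41) → index 4
j=7: u_7=147/200 ∈ [29/41, 31/41) → index 6
j=8: u_8=167/200 ∈ [33/41, 35/41) → index 8
j=9: u_9=187/200 ∈ [35/41, 1) → index 9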